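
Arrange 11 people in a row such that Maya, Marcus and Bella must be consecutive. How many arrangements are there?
Treat the 3 as one block: (11-3+1)! × 3! = 362880 × 6 = 2177280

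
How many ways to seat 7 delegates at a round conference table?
Circular: fix one position, arrange the rest. (7-1)! = 720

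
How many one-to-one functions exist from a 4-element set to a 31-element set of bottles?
P(31,4) = 31!/(31-4)! = 755160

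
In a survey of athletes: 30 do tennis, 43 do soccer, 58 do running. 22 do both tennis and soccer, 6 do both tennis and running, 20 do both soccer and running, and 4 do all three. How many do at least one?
|A∪B∪C| = 30+43+58-22-6-20+4 = 87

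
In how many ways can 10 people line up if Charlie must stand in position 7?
Fix one position: (10-1)! = 362880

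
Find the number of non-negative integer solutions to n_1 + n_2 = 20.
C(20+2-1, 2-1) = C(21, 1) = 21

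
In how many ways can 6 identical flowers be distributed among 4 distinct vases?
C(6+4-1, 4-1) = C(9, 3) = 84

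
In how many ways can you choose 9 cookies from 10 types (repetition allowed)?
C(9+10-1, 10-1) = C(18, 9) = 48620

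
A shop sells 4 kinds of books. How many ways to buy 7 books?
C(7+4-1, 4-1) = C(10, 3) = 120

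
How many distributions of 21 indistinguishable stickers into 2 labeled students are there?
C(21+2-1, 2-1) = C(22, 1) = 22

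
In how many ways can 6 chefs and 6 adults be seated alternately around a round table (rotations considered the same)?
Fix one of the chefs: (6-1)! ways for the remaining chefs, × 6! ways for the adults = 120 × 720 = 86400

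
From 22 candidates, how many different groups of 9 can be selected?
C(22,9) = 22!/(9!×13!) = 497420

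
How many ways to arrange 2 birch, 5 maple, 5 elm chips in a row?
12! / (2! × 5! × 5!) = 16632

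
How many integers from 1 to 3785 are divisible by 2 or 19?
⌊3785/2⌋ + ⌊3785/19⌋ - ⌊3785/38⌋ = 1892 + 199 - 99 = 1992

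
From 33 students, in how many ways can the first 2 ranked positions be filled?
P(33,2) = 33!/(33-2)! = 1056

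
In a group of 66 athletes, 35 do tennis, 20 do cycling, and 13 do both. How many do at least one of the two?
|A∪B| = |A| + |B| - |A∩B| = 35 + 20 - 13 = 42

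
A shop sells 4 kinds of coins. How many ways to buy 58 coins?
C(58+4-1, 4-1) = C(61, 3) = 35990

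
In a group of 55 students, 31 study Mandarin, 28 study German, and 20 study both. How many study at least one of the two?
|A∪B| = |A| + |B| - |A∩B| = 31 + 28 - 20 = 39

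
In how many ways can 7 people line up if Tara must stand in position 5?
Fix one position: (7-1)! = 720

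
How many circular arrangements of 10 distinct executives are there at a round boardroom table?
Circular: fix one position, arrange the rest. (10-1)! = 362880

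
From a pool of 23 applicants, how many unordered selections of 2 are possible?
C(23,2) = 23!/(2!×21!) = 253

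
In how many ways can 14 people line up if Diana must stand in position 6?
Fix one position: (14-1)! = 6227020800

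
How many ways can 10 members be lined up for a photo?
10! = 3628800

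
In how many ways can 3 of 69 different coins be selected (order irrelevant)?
C(69,3) = 69!/(3!×66!) = 52394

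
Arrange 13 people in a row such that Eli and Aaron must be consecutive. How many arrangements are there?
Treat the 2 as one block: (13-2+1)! × 2! = 479001600 × 2 = 958003200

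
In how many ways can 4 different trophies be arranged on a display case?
4! = 24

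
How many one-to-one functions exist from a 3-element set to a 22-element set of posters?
P(22,3) = 22!/(22-3)! = 9240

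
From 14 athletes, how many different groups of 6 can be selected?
C(14,6) = 14!/(6!×8!) = 3003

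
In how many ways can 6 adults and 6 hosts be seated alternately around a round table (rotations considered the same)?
Fix one of the adults: (6-1)! ways for the remaining adults, × 6! ways for the hosts = 120 × 720 = 86400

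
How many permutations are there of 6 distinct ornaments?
6! = 720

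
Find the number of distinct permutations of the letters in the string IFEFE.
5! / (1! × 2! × 2!) = 30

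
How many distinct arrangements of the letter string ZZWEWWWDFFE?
11! / (1! × 2! × 4! × 2! × 2!) = 207900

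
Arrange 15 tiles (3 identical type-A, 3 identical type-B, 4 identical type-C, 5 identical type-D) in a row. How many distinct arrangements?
15! / (3! × 3! × 4! × 5!) = 12612600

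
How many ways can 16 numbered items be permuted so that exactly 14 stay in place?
Choose the 14 fixed points C(16,14) = 120, derange the rest: !2 = Σ_{j=0}^{2} (-1)^j·2!/j! = 2 - 2 + 1 = 1. Product = 120 × 1 = 120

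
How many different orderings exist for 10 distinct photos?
10! = 3628800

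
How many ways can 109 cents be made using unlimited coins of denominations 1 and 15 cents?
Coefficient of x^109 in 1/(1-x^1) · 1/(1-x^15). Use j coins of 15 for j = 0..⌊109/15⌋ = 7, the rest in 1s: 7 + 1 = 8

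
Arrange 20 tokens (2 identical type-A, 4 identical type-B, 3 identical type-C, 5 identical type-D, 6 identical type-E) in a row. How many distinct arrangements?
20! / (2! × 4! × 3! × 5! × 6!) = 97772875200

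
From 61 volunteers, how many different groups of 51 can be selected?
C(61,51) = 61!/(51!×10!) = 90177170226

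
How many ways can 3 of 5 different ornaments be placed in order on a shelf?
P(5,3) = 5!/(5-3)! = 60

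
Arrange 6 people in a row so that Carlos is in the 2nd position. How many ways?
Fix one position: (6-1)! = 120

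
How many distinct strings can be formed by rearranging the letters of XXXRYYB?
7! / (1! × 2! × 3! × 1!) = 420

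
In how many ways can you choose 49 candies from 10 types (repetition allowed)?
C(49+10-1, 10-1) = C(58, 9) = 10648873950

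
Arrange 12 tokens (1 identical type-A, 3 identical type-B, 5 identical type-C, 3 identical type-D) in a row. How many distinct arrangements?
12! / (1! × 3! × 5! × 3!) = 110880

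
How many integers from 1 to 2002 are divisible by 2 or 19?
⌊2002/2⌋ + ⌊2002/19⌋ - ⌊2002/38⌋ = 1001 + 105 - 52 = 1054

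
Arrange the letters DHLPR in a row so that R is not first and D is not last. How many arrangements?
By inclusion-exclusion: 5! - 2×(5-1)! + (5-2)! = 120 - 48 + 6 = 78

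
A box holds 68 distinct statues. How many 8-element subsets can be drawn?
C(68,8) = 68!/(8!×60!) = 7392009768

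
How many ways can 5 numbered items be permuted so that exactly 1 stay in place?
Choose the 1 fixed point C(5,1) = 5, derange the rest: !4 = Σ_{j=0}^{4} (-1)^j·4!/j! = 24 - 24 + 12 - 4 + 1 = 9. Product = 5 × 9 = 45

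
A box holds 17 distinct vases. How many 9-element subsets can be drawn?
C(17,9) = 17!/(9!×8!) = 24310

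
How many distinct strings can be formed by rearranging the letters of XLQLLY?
6! / (3! × 1! × 1! × 1!) = 120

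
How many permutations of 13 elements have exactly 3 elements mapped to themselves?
Choose the 3 fixed points C(13,3) = 286, derange the rest: !10 = Σ_{j=0}^{10} (-1)^j·10!/j! = 3628800 - 3628800 + 1814400 - 604800 + 151200 - 30240 + 5040 - 720 + 90 - 10 + 1 = 1334961. Product = 286 × 1334961 = 381798846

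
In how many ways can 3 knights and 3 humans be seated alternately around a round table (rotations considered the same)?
Fix one of the knights: (3-1)! ways for the remaining knights, × 3! ways for the humans = 2 × 6 = 12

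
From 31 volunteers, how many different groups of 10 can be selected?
C(31,10) = 31!/(10!×21!) = 44352165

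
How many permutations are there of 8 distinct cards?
8! = 40320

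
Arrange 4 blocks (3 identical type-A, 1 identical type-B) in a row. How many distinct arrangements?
4! / (3! × 1!) = 4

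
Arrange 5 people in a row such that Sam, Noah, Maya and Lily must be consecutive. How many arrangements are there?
Treat the 4 as one block: (5-4+1)! × 4! = 2 × 24 = 48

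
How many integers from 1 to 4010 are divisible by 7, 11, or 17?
⌊4010/7⌋+⌊4010/11⌋+⌊4010/17⌋ - ⌊4010/77⌋-⌊4010/119⌋-⌊4010/187⌋ + ⌊4010/1309⌋ = 572+364+235 - 52-33-21 + 3 = 1068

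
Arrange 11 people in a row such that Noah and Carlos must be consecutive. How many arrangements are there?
Treat the 2 as one block: (11-2+1)! × 2! = 3628800 × 2 = 7257600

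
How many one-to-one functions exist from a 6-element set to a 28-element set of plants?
P(28,6) = 28!/(28-6)! = 271252800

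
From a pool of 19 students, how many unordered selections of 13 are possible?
C(19,13) = 19!/(13!×6!) = 27132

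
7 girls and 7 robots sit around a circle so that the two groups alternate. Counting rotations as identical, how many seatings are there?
Fix one of the girls: (7-1)! ways for the remaining girls, × 7! ways for the robots = 720 × 5040 = 3628800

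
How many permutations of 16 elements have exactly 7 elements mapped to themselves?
Choose the 7 fixed points C(16,7) = 11440, derange the rest: !9 = Σ_{j=0}^{9} (-1)^j·9!/j! = 362880 - 362880 + 181440 - 60480 + 15120 - 3024 + 504 - 72 + 9 - 1 = 133496. Product = 11440 × 133496 = 1527194240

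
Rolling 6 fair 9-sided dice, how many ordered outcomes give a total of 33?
Coefficient of x^33 in (x + x² + ... + x^9)^6. By inclusion-exclusion on dice exceeding 9: Σ_j (-1)^j C(6,j)·C(33-1-9j, 5) = C(6,0)·C(32,5) - C(6,1)·C(23,5) + C(6,2)·C(14,5) - C(6,3)·C(5,5) = 1·201376 - 6·33649 + 15·2002 - 20·1 = 29492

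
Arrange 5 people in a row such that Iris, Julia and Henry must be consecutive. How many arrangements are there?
Treat the 3 as one block: (5-3+1)! × 3! = 6 × 6 = 36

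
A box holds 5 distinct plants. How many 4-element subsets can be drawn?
C(5,4) = 5!/(4!×1!) = 5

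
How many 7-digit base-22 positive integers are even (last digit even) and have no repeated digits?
Last∈{0,2,4,6,8,10,12,14,16,18,20}. Last=0: 39070080. Last nonzero: 10×20×P(20,5) = 372096000. Total = 411166080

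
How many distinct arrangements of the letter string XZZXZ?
5! / (3! × 2!) = 10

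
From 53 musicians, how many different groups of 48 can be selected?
C(53,48) = 53!/(48!×5!) = 2869685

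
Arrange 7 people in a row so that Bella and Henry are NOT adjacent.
Total - adjacent = 7! - (7-1)!×2 = 5040 - 1440 = 3600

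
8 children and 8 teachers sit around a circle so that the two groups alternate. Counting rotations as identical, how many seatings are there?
Fix one of the children: (8-1)! ways for the remaining children, × 8! ways for the teachers = 5040 × 40320 = 203212800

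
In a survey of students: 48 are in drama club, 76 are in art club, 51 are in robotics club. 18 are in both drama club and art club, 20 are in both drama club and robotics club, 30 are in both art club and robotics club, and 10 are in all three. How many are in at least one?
|A∪B∪C| = 48+76+51-18-20-30+10 = 117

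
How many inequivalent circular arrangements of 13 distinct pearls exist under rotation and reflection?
(13-1)!/2 = 479001600/2 = 239500800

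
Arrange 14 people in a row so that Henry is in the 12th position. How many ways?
Fix one position: (14-1)! = 6227020800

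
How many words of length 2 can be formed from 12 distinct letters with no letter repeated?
P(12,2) = 12!/(12-2)! = 132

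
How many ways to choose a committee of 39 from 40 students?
C(40,39) = 40!/(39!×1!) = 40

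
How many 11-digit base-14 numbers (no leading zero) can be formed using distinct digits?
First digit: 13 choices (nonzero). Then descending: 13 × 13 × 12 × 11 × 10 × 9 × 8 × 7 × 6 × 5 × 4 = 13491878400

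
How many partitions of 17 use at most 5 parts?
By conjugation, equals partitions of 17 into parts ≤ 5. Let r_j(i) = number of partitions of i into parts ≤ j, for i = 0..17. r_1(i) = 1 for all i; r_j(i) = r_{j-1}(i) + r_j(i-j). Rows j = 2..5: ≤2: 1 1 2 2 3 3 4 4 5 5 6 6 7 7 8 8 9 9; ≤3: 1 1 2 3 4 5 7 8 10 12 14 16 19 21 24 27 30 33; ≤4: 1 1 2 3 5 6 9 11 15 18 23 27 34 39 47 54 64 72; ≤5: 1 1 2 3 5 7 10 13 18 23 30 37 47 57 70 84 101 119. r_5(17) = 119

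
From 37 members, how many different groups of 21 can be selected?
C(37,21) = 37!/(21!×16!) = 12875774670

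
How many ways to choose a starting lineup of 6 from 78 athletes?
C(78,6) = 78!/(6!×72!) = 256851595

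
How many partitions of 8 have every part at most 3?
Let r_j(i) = number of partitions of i into parts ≤ j, for i = 0..8. r_1(i) = 1 for all i; r_j(i) = r_{j-1}(i) + r_j(i-j). Rows j = 2..3: ≤2: 1 1 2 2 3 3 4 4 5; ≤3: 1 1 2 3 4 5 7 8 10. r_3(8) = 10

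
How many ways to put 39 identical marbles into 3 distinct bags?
C(39+3-1, 3-1) = C(41, 2) = 820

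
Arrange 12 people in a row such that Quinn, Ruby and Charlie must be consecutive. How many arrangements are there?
Treat the 3 as one block: (12-3+1)! × 3! = 3628800 × 6 = 21772800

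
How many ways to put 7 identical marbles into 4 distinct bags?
C(7+4-1, 4-1) = C(10, 3) = 120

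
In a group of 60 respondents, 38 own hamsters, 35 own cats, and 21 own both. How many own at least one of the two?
|A∪B| = |A| + |B| - |A∩B| = 38 + 35 - 21 = 52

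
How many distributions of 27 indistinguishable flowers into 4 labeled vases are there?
C(27+4-1, 4-1) = C(30, 3) = 4060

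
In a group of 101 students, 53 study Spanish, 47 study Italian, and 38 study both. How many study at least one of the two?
|A∪B| = |A| + |B| - |A∩B| = 53 + 47 - 38 = 62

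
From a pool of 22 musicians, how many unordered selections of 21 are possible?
C(22,21) = 22!/(21!×1!) = 22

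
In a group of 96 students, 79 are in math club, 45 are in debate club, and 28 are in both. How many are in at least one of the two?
|A∪B| = |A| + |B| - |A∩B| = 79 + 45 - 28 = 96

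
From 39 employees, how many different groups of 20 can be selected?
C(39,20) = 39!/(20!×19!) = 68923264410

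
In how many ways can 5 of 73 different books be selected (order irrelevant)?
C(73,5) = 73!/(5!×68!) = 15020334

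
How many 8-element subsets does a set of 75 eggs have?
C(75,8) = 75!/(8!×67!) = 16871053725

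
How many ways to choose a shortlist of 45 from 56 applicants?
C(56,45) = 56!/(45!×11!) = 148902215280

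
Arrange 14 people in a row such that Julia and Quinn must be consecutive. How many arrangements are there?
Treat the 2 as one block: (14-2+1)! × 2! = 6227020800 × 2 = 12454041600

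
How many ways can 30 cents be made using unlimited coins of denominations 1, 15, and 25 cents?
Coefficient of x^30 in 1/(1-x^1) · 1/(1-x^15) · 1/(1-x^25). Case on j = number of 25-cent coins (j = 0..1); remainder r = 30 - 25j is made from {1,15} in ⌊r/15⌋+1 ways. r = 30, 5 → 3 + 1 = 4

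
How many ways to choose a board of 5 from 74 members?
C(74,5) = 74!/(5!×69!) = 16108764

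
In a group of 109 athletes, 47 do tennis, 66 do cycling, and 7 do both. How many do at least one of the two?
|A∪B| = |A| + |B| - |A∩B| = 47 + 66 - 7 = 106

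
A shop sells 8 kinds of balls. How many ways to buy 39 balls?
C(39+8-1, 8-1) = C(46, 7) = 53524680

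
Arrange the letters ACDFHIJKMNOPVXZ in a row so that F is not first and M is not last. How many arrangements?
By inclusion-exclusion: 15! - 2×(15-1)! + (15-2)! = 1307674368000 - 174356582400 + 6227020800 = 1139544806400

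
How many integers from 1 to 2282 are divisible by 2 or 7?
⌊2282/2⌋ + ⌊2282/7⌋ - ⌊2282/14⌋ = 1141 + 326 - 163 = 1304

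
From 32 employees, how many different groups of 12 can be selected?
C(32,12) = 32!/(12!×20!) = 225792840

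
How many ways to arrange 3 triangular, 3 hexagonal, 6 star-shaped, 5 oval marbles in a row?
17! / (3! × 3! × 6! × 5!) = 114354240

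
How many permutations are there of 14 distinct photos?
14! = 87178291200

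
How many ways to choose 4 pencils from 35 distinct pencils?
C(35,4) = 35!/(4!×31!) = 52360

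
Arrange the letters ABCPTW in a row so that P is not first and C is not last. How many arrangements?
By inclusion-exclusion: 6! - 2×(6-1)! + (6-2)! = 720 - 240 + 24 = 504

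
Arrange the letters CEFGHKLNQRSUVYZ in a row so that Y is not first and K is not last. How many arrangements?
By inclusion-exclusion: 15! - 2×(15-1)! + (15-2)! = 1307674368000 - 174356582400 + 6227020800 = 1139544806400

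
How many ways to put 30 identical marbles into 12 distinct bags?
C(30+12-1, 12-1) = C(41, 11) = 3159461968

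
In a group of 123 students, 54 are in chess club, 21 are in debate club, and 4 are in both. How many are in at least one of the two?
|A∪B| = |A| + |B| - |A∩B| = 54 + 21 - 4 = 71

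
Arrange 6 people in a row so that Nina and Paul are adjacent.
Treat as block: (6-1)! × 2! = 120 × 2 = 240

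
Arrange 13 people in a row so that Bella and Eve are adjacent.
Treat as block: (13-1)! × 2! = 479001600 × 2 = 958003200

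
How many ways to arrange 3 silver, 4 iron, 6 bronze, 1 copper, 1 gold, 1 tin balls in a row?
16! / (3! × 4! × 6! × 1! × 1! × 1!) = 201801600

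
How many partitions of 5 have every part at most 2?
Let r_j(i) = number of partitions of i into parts ≤ j, for i = 0..5. r_1(i) = 1 for all i; r_j(i) = r_{j-1}(i) + r_j(i-j). Rows j = 2..2: ≤2: 1 1 2 2 3 3. r_2(5) = 3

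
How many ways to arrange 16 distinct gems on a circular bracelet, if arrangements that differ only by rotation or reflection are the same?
(16-1)!/2 = 1307674368000/2 = 653837184000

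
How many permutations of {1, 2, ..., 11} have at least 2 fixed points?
Exactly j fixed points: C(11,j)·!(11-j); sum over j ≥ 2 (derangement numbers via !m = (m-1)·(!(m-1) + !(m-2)): !0..!9 = 1, 0, 1, 2, 9, 44, 265, 1854, 14833, 133496). Σ_{j=2}^{11} C(11,j)·!(11-j) = C(11,2)·!9 + C(11,3)·!8 + C(11,4)·!7 + C(11,5)·!6 + C(11,6)·!5 + C(11,7)·!4 + C(11,8)·!3 + C(11,9)·!2 + C(11,10)·!1 + C(11,11)·!0 = 55·133496 + 165·14833 + 330·1854 + 462·265 + 462·44 + 330·9 + 165·2 + 55·1 + 11·0 + 1·1 = 10547659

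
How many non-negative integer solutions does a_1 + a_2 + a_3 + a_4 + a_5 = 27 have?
C(27+5-1, 5-1) = C(31, 4) = 31465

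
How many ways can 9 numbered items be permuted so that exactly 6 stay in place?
Choose the 6 fixed points C(9,6) = 84, derange the rest: !3 = Σ_{j=0}^{3} (-1)^j·3!/j! = 6 - 6 + 3 - 1 = 2. Product = 84 × 2 = 168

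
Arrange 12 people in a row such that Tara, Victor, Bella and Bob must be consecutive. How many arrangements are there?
Treat the 4 as one block: (12-4+1)! × 4! = 362880 × 24 = 8709120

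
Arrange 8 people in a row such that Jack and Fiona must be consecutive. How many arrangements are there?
Treat the 2 as one block: (8-2+1)! × 2! = 5040 × 2 = 10080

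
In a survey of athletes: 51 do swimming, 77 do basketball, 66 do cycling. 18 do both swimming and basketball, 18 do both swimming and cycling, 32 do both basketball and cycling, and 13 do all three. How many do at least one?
|A∪B∪C| = 51+77+66-18-18-32+13 = 139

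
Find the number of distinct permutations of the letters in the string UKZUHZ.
6! / (1! × 1! × 2! × 2!) = 180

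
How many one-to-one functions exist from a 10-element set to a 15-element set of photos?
P(15,10) = 15!/(15-10)! = 10897286400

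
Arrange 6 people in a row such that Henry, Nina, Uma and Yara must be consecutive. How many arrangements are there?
Treat the 4 as one block: (6-4+1)! × 4! = 6 × 24 = 144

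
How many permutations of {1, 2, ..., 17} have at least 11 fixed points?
Exactly j fixed points: C(17,j)·!(17-j); sum over j ≥ 11 (derangement numbers via !m = (m-1)·(!(m-1) + !(m-2)): !0..!6 = 1, 0, 1, 2, 9, 44, 265). Σ_{j=11}^{17} C(17,j)·!(17-j) = C(17,11)·!6 + C(17,12)·!5 + C(17,13)·!4 + C(17,14)·!3 + C(17,15)·!2 + C(17,16)·!1 + C(17,17)·!0 = 12376·265 + 6188·44 + 2380·9 + 680·2 + 136·1 + 17·0 + 1·1 = 3574829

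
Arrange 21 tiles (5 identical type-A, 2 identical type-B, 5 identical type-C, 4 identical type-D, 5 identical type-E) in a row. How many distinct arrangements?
21! / (5! × 2! × 5! × 4! × 5!) = 615969113760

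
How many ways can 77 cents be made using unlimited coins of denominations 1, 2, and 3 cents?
Coefficient of x^77 in 1/(1-x^1) · 1/(1-x^2) · 1/(1-x^3). Case on j = number of 3-cent coins (j = 0..25); remainder r = 77 - 3j is made from {1,2} in ⌊r/2⌋+1 ways. r = 77, 74, 71, 68, 65, 62, 59, 56, 53, 50, 47, 44, 41, 38, 35, 32, 29, 26, 23, 20, 17, 14, 11, 8, 5, 2 → 39 + 38 + 36 + 35 + 33 + 32 + 30 + 29 + 27 + 26 + 24 + 23 + 21 + 20 + 18 + 17 + 15 + 14 + 12 + 11 + 9 + 8 + 6 + 5 + 3 + 2 = 533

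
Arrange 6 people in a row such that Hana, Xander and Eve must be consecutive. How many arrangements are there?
Treat the 3 as one block: (6-3+1)! × 3! = 24 × 6 = 144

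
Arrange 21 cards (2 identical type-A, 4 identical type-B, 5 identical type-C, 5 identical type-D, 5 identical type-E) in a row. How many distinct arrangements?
21! / (2! × 4! × 5! × 5! × 5!) = 615969113760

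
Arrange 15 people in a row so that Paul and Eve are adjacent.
Treat as block: (15-1)! × 2! = 87178291200 × 2 = 174356582400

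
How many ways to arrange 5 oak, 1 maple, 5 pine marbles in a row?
11! / (5! × 1! × 5!) = 2772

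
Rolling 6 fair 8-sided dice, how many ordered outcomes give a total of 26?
Coefficient of x^26 in (x + x² + ... + x^8)^6. By inclusion-exclusion on dice exceeding 8: Σ_j (-1)^j C(6,j)·C(26-1-8j, 5) = C(6,0)·C(25,5) - C(6,1)·C(17,5) + C(6,2)·C(9,5) = 1·53130 - 6·6188 + 15·126 = 17892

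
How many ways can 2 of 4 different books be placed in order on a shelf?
P(4,2) = 4!/(4-2)! = 12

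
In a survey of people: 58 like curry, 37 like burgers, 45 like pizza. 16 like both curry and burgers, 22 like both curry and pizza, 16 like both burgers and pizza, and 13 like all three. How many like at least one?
|A∪B∪C| = 58+37+45-16-22-16+13 = 99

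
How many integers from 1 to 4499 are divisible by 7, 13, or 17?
⌊4499/7⌋+⌊4499/13⌋+⌊4499/17⌋ - ⌊4499/91⌋-⌊4499/119⌋-⌊4499/221⌋ + ⌊4499/1547⌋ = 642+346+264 - 49-37-20 + 2 = 1148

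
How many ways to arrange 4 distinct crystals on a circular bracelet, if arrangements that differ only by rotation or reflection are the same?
(4-1)!/2 = 6/2 = 3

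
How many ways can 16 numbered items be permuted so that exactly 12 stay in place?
Choose the 12 fixed points C(16,12) = 1820, derange the rest: !4 = Σ_{j=0}^{4} (-1)^j·4!/j! = 24 - 24 + 12 - 4 + 1 = 9. Product = 1820 × 9 = 16380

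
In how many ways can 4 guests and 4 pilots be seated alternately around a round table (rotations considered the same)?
Fix one of the guests: (4-1)! ways for the remaining guests, × 4! ways for the pilots = 6 × 24 = 144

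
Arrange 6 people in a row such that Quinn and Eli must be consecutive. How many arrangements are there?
Treat the 2 as one block: (6-2+1)! × 2! = 120 × 2 = 240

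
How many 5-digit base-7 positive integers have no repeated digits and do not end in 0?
Last digit: 6 nonzero choices. First digit: 5 (nonzero, ≠last). Middle 3: P(5,3) = 60. Total = 1800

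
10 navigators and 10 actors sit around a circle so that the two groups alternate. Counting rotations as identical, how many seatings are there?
Fix one of the navigators: (10-1)! ways for the remaining navigators, × 10! ways for the actors = 362880 × 3628800 = 1316818944000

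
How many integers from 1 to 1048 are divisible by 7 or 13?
⌊1048/7⌋ + ⌊1048/13⌋ - ⌊1048/91⌋ = 149 + 80 - 11 = 218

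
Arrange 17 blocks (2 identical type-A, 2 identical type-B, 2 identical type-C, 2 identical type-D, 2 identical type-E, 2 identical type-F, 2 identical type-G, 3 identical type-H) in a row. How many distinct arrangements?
17! / (2! × 2! × 2! × 2! × 2! × 2! × 2! × 3!) = 463134672000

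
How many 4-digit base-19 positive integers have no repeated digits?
First digit: 18 choices (nonzero). Then descending: 18 × 18 × 17 × 16 = 88128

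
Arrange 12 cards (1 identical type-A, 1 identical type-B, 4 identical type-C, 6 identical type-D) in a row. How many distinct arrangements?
12! / (1! × 1! × 4! × 6!) = 27720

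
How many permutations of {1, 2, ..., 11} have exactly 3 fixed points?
Choose the 3 fixed points C(11,3) = 165, derange the rest: !8 = Σ_{j=0}^{8} (-1)^j·8!/j! = 40320 - 40320 + 20160 - 6720 + 1680 - 336 + 56 - 8 + 1 = 14833. Product = 165 × 14833 = 2447445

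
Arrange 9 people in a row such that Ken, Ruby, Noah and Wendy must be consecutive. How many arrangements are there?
Treat the 4 as one block: (9-4+1)! × 4! = 720 × 24 = 17280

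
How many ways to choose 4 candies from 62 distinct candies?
C(62,4) = 62!/(4!×58!) = 557845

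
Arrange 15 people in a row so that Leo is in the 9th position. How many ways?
Fix one position: (15-1)! = 87178291200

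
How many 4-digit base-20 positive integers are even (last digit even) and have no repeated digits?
Last∈{0,2,4,6,8,10,12,14,16,18}. Last=0: 5814. Last nonzero: 9×18×P(18,2) = 49572. Total = 55386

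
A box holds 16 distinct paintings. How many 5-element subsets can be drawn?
C(16,5) = 16!/(5!×11!) = 4368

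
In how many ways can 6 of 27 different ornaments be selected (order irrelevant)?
C(27,6) = 27!/(6!×21!) = 296010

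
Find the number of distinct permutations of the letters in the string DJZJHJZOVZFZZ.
13! / (1! × 1! × 3! × 1! × 1! × 5! × 1!) = 8648640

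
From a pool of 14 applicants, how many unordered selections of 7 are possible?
C(14,7) = 14!/(7!×7!) = 3432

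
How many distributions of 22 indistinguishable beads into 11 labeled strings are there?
C(22+11-1, 11-1) = C(32, 10) = 64512240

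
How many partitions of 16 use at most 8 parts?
By conjugation, equals partitions of 16 into parts ≤ 8. Let r_j(i) = number of partitions of i into parts ≤ j, for i = 0..16. r_1(i) = 1 for all i; r_j(i) = r_{j-1}(i) + r_j(i-j). Rows j = 2..8: ≤2: 1 1 2 2 3 3 4 4 5 5 6 6 7 7 8 8 9; ≤3: 1 1 2 3 4 5 7 8 10 12 14 16 19 21 24 27 30; ≤4: 1 1 2 3 5 6 9 11 15 18 23 27 34 39 47 54 64; ≤5: 1 1 2 3 5 7 10 13 18 23 30 37 47 57 70 84 101; ≤6: 1 1 2 3 5 7 11 14 20 26 35 44 58 71 90 110 136; ≤7: 1 1 2 3 5 7 11 15 21 28 38 49 65 82 105 131 164; ≤8: 1 1 2 3 5 7 11 15 22 29 40 52 70 89 116 146 186. r_8(16) = 186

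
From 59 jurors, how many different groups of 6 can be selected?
C(59,6) = 59!/(6!×53!) = 45057474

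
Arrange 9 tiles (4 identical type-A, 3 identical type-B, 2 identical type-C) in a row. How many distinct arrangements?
9! / (4! × 3! × 2!) = 1260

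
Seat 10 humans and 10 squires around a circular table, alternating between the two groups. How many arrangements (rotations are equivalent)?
Fix one of the humans: (10-1)! ways for the remaining humans, × 10! ways for the squires = 362880 × 3628800 = 1316818944000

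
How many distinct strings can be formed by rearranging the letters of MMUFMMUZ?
8! / (2! × 1! × 4! × 1!) = 840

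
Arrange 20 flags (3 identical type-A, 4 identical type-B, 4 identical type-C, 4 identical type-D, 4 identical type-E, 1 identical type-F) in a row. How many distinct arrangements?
20! / (3! × 4! × 4! × 4! × 4! × 1!) = 1222160940000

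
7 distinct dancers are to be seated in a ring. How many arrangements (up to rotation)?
Circular: fix one position, arrange the rest. (7-1)! = 720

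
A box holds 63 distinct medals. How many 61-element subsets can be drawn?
C(63,61) = 63!/(61!×2!) = 1953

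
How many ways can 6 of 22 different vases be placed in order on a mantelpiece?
P(22,6) = 22!/(22-6)! = 53721360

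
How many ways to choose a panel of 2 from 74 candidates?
C(74,2) = 74!/(2!×72!) = 2701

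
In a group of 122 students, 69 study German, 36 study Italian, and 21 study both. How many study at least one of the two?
|A∪B| = |A| + |B| - |A∩B| = 69 + 36 - 21 = 84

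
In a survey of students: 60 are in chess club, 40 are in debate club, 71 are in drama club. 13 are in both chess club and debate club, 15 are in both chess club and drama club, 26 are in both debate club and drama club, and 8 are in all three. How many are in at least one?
|A∪B∪C| = 60+40+71-13-15-26+8 = 125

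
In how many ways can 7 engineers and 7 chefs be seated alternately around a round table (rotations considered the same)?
Fix one of the engineers: (7-1)! ways for the remaining engineers, × 7! ways for the chefs = 720 × 5040 = 3628800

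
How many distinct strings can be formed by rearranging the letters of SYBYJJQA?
8! / (1! × 2! × 2! × 1! × 1! × 1!) = 10080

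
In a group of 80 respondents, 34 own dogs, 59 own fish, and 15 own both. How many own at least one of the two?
|A∪B| = |A| + |B| - |A∩B| = 34 + 59 - 15 = 78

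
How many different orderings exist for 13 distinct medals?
13! = 6227020800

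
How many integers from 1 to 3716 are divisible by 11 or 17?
⌊3716/11⌋ + ⌊3716/17⌋ - ⌊3716/187⌋ = 337 + 218 - 19 = 536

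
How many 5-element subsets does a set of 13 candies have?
C(13,5) = 13!/(5!×8!) = 1287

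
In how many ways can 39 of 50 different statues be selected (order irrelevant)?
C(50,39) = 50!/(39!×11!) = 37353738800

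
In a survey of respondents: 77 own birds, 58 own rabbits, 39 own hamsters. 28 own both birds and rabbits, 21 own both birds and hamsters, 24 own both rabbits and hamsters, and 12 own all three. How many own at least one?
|A∪B∪C| = 77+58+39-28-21-24+12 = 113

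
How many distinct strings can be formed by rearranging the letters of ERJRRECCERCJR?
13! / (3! × 2! × 5! × 3!) = 720720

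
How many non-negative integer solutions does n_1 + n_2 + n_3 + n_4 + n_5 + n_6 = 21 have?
C(21+6-1, 6-1) = C(26, 5) = 65780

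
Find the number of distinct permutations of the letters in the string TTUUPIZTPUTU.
12! / (1! × 2! × 4! × 1! × 4!) = 415800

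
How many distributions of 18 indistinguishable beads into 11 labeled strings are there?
C(18+11-1, 11-1) = C(28, 10) = 13123110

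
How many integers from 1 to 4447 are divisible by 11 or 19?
⌊4447/11⌋ + ⌊4447/19⌋ - ⌊4447/209⌋ = 404 + 234 - 21 = 617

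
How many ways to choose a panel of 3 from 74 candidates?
C(74,3) = 74!/(3!×71!) = 64824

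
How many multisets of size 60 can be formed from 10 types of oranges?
C(60+10-1, 10-1) = C(69, 9) = 56672074888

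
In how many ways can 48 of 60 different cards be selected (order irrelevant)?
C(60,48) = 60!/(48!×12!) = 1399358844975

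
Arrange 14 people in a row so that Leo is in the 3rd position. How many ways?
Fix one position: (14-1)! = 6227020800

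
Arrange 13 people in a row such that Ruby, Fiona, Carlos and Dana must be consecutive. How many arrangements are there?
Treat the 4 as one block: (13-4+1)! × 4! = 3628800 × 24 = 87091200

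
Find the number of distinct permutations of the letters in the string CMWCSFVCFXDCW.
13! / (4! × 1! × 2! × 1! × 1! × 2! × 1! × 1!) = 64864800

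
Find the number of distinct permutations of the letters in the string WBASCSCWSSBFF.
13! / (2! × 2! × 4! × 2! × 2! × 1!) = 16216200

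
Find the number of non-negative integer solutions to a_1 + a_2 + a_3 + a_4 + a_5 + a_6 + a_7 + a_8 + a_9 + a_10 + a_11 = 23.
C(23+11-1, 11-1) = C(33, 10) = 92561040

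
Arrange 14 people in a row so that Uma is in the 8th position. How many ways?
Fix one position: (14-1)! = 6227020800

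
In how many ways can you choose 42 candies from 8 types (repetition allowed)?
C(42+8-1, 8-1) = C(49, 7) = 85900584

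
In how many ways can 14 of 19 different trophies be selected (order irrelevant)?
C(19,14) = 19!/(14!×5!) = 11628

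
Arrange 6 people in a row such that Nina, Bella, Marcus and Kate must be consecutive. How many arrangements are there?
Treat the 4 as one block: (6-4+1)! × 4! = 6 × 24 = 144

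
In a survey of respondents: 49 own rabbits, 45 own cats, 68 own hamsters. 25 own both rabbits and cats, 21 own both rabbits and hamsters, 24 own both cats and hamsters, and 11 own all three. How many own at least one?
|A∪B∪C| = 49+45+68-25-21-24+11 = 103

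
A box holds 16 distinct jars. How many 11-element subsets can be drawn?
C(16,11) = 16!/(11!×5!) = 4368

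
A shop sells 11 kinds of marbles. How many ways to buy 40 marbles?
C(40+11-1, 11-1) = C(50, 10) = 10272278170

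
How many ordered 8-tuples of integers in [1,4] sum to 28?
Coefficient of x^28 in (x + x² + ... + x^4)^8. By inclusion-exclusion on dice exceeding 4: Σ_j (-1)^j C(8,j)·C(28-1-4j, 7) = C(8,0)·C(27,7) - C(8,1)·C(23,7) + C(8,2)·C(19,7) - C(8,3)·C(15,7) + C(8,4)·C(11,7) - C(8,5)·C(7,7) = 1·888030 - 8·245157 + 28·50388 - 56·6435 + 70·330 - 56·1 = 322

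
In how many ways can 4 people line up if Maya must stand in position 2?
Fix one position: (4-1)! = 6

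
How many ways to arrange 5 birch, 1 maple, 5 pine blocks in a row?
11! / (5! × 1! × 5!) = 2772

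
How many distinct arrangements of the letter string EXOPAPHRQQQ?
11! / (3! × 1! × 2! × 1! × 1! × 1! × 1! × 1!) = 3326400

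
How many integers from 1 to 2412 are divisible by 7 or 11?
⌊2412/7⌋ + ⌊2412/11⌋ - ⌊2412/77⌋ = 344 + 219 - 31 = 532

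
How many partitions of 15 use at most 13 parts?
By conjugation, equals partitions of 15 into parts ≤ 13. Let r_j(i) = number of partitions of i into parts ≤ j, for i = 0..15. r_1(i) = 1 for all i; r_j(i) = r_{j-1}(i) + r_j(i-j). Rows j = 2..13: ≤2: 1 1 2 2 3 3 4 4 5 5 6 6 7 7 8 8; ≤3: 1 1 2 3 4 5 7 8 10 12 14 16 19 21 24 27; ≤4: 1 1 2 3 5 6 9 11 15 18 23 27 34 39 47 54; ≤5: 1 1 2 3 5 7 10 13 18 23 30 37 47 57 70 84; ≤6: 1 1 2 3 5 7 11 14 20 26 35 44 58 71 90 110; ≤7: 1 1 2 3 5 7 11 15 21 28 38 49 65 82 105 131; ≤8: 1 1 2 3 5 7 11 15 22 29 40 52 70 89 116 146; ≤9: 1 1 2 3 5 7 11 15 22 30 41 54 73 94 123 157; ≤10: 1 1 2 3 5 7 11 15 22 30 42 55 75 97 128 164; ≤11: 1 1 2 3 5 7 11 15 22 30 42 56 76 99 131 169; ≤12: 1 1 2 3 5 7 11 15 22 30 42 56 77 100 133 172; ≤13: 1 1 2 3 5 7 11 15 22 30 42 56 77 101 134 174. r_13(15) = 174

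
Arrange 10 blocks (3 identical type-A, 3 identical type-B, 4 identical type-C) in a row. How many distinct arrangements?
10! / (3! × 3! × 4!) = 4200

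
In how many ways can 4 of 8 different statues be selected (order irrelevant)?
C(8,4) = 8!/(4!×4!) = 70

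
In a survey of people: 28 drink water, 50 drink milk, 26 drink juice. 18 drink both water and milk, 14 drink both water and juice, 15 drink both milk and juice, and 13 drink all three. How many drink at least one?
|A∪B∪C| = 28+50+26-18-14-15+13 = 70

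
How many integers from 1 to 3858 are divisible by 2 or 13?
⌊3858/2⌋ + ⌊3858/13⌋ - ⌊3858/26⌋ = 1929 + 296 - 148 = 2077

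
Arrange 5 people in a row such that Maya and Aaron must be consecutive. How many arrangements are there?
Treat the 2 as one block: (5-2+1)! × 2! = 24 × 2 = 48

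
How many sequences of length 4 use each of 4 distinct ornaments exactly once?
4! = 24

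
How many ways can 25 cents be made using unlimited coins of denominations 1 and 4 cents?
Coefficient of x^25 in 1/(1-x^1) · 1/(1-x^4). Use j coins of 4 for j = 0..⌊25/4⌋ = 6, the rest in 1s: 6 + 1 = 7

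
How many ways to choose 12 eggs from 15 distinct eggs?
C(15,12) = 15!/(12!×3!) = 455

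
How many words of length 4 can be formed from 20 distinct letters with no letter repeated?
P(20,4) = 20!/(20-4)! = 116280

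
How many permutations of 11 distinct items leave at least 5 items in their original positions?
Exactly j fixed points: C(11,j)·!(11-j); sum over j ≥ 5 (derangement numbers via !m = (m-1)·(!(m-1) + !(m-2)): !0..!6 = 1, 0, 1, 2, 9, 44, 265). Σ_{j=5}^{11} C(11,j)·!(11-j) = C(11,5)·!6 + C(11,6)·!5 + C(11,7)·!4 + C(11,8)·!3 + C(11,9)·!2 + C(11,10)·!1 + C(11,11)·!0 = 462·265 + 462·44 + 330·9 + 165·2 + 55·1 + 11·0 + 1·1 = 146114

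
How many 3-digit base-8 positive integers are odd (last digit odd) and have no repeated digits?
Last∈{1,3,5,7}. Last=0: 0. Last nonzero: 4×6×P(6,1) = 144. Total = 144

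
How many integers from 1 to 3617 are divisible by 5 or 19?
⌊3617/5⌋ + ⌊3617/19⌋ - ⌊3617/95⌋ = 723 + 190 - 38 = 875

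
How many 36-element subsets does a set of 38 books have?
C(38,36) = 38!/(36!×2!) = 703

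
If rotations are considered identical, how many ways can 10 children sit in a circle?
Circular: fix one position, arrange the rest. (10-1)! = 362880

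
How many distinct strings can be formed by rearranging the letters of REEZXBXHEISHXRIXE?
17! / (2! × 1! × 1! × 2! × 1! × 2! × 4! × 4!) = 77189112000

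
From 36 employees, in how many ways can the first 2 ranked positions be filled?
P(36,2) = 36!/(36-2)! = 1260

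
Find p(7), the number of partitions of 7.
Pentagonal recurrence p(n) = p(n-1) + p(n-2) - p(n-5) - p(n-7) + p(n-12) + p(n-15) - ... gives p(0..6) = 1, 1, 2, 3, 5, 7, 11. p(7) = p(6) + p(5) - p(2) - p(0) = 11 + 7 - 2 - 1 = 15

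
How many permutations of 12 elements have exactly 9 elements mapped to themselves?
Choose the 9 fixed points C(12,9) = 220, derange the rest: !3 = Σ_{j=0}^{3} (-1)^j·3!/j! = 6 - 6 + 3 - 1 = 2. Product = 220 × 2 = 440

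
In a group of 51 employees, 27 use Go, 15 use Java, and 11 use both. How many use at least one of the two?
|A∪B| = |A| + |B| - |A∩B| = 27 + 15 - 11 = 31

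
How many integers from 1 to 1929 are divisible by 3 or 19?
⌊1929/3⌋ + ⌊1929/19⌋ - ⌊1929/57⌋ = 643 + 101 - 33 = 711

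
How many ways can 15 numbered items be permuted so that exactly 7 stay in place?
Choose the 7 fixed points C(15,7) = 6435, derange the rest: !8 = Σ_{j=0}^{8} (-1)^j·8!/j! = 40320 - 40320 + 20160 - 6720 + 1680 - 336 + 56 - 8 + 1 = 14833. Product = 6435 × 14833 = 95450355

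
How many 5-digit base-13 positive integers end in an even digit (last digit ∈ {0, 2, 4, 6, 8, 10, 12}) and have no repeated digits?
Last∈{0,2,4,6,8,10,12}. Last=0: 11880. Last nonzero: 6×11×P(11,3) = 65340. Total = 77220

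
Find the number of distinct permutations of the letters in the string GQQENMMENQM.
11! / (1! × 2! × 3! × 2! × 3!) = 277200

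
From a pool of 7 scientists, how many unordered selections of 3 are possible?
C(7,3) = 7!/(3!×4!) = 35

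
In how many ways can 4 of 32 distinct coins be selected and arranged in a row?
P(32,4) = 32!/(32-4)! = 863040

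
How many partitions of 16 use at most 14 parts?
By conjugation, equals partitions of 16 into parts ≤ 14. Let r_j(i) = number of partitions of i into parts ≤ j, for i = 0..16. r_1(i) = 1 for all i; r_j(i) = r_{j-1}(i) + r_j(i-j). Rows j = 2..14: ≤2: 1 1 2 2 3 3 4 4 5 5 6 6 7 7 8 8 9; ≤3: 1 1 2 3 4 5 7 8 10 12 14 16 19 21 24 27 30; ≤4: 1 1 2 3 5 6 9 11 15 18 23 27 34 39 47 54 64; ≤5: 1 1 2 3 5 7 10 13 18 23 30 37 47 57 70 84 101; ≤6: 1 1 2 3 5 7 11 14 20 26 35 44 58 71 90 110 136; ≤7: 1 1 2 3 5 7 11 15 21 28 38 49 65 82 105 131 164; ≤8: 1 1 2 3 5 7 11 15 22 29 40 52 70 89 116 146 186; ≤9: 1 1 2 3 5 7 11 15 22 30 41 54 73 94 123 157 201; ≤10: 1 1 2 3 5 7 11 15 22 30 42 55 75 97 128 164 212; ≤11: 1 1 2 3 5 7 11 15 22 30 42 56 76 99 131 169 219; ≤12: 1 1 2 3 5 7 11 15 22 30 42 56 77 100 133 172 224; ≤13: 1 1 2 3 5 7 11 15 22 30 42 56 77 101 134 174 227; ≤14: 1 1 2 3 5 7 11 15 22 30 42 56 77 101 135 175 229. r_14(16) = 229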